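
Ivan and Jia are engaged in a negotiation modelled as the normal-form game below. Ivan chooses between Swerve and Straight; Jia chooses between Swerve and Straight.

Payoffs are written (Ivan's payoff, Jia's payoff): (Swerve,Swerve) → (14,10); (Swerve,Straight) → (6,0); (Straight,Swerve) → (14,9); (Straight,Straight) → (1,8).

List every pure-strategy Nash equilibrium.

(Swerve, Swerve): Ivan gets 14 ≥ 14 from Straight, and Jia gets 10 ≥ 0 from Straight — Nash equilibrium.
(Swerve, Straight): Jia prefers Swerve (10 > 0) — not an equilibrium.
(Straight, Swerve): Ivan gets 14 ≥ 14 from Swerve, and Jia gets 9 ≥ 8 from Straight — Nash equilibrium.
(Straight, Straight): Ivan prefers Swerve (6 > 1); Jia prefers Swerve (9 > 8) — not an equilibrium.

(Swerve, Swerve) and (Straight, Swerve)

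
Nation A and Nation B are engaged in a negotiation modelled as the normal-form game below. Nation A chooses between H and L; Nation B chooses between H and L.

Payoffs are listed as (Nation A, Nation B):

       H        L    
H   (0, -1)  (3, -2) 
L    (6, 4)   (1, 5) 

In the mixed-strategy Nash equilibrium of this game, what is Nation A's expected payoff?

First find q, the probability Nation B plays H, from Nation A's indifference between H and L: 3(1−q) = 6q + (1−q), giving q = 1/4.
Since Nation A is indifferent in equilibrium, Nation A's expected payoff equals the payoff from either row against (1/4, 3/4). Using H: 3(3/4) = 9/4.

9/4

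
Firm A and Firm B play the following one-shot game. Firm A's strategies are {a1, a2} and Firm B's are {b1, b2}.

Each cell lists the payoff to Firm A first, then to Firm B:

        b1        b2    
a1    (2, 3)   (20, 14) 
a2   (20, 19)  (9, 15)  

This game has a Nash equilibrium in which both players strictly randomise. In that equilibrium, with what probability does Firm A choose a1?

4/15

Let r be the probability that Firm A plays a1. In a completely mixed equilibrium, Firm B must be indifferent between b1 and b2.
Firm B's expected payoff from b1 is 3r + 19(1−r); from b2 it is 14r + 15(1−r).
Setting these equal: −16r + 19 = −r + 15, so r = 4/15.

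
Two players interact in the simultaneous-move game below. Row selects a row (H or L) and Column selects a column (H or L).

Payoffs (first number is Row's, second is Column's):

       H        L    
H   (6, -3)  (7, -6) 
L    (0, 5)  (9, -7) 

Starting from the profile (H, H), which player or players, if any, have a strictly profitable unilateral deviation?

Neither

Row at (H, H) earns 6; deviating to L yields 0 — not better.
Column earns -3; deviating to L yields -6 — not better.
Neither player can strictly improve; the profile is a Nash equilibrium.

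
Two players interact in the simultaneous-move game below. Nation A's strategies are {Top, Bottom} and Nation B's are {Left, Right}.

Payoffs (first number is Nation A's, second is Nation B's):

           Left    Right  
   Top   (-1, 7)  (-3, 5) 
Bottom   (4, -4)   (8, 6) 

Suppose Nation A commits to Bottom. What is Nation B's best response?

Against Bottom, Nation B earns -4 from Left and 6 from Right.
So Right is the best response.

Right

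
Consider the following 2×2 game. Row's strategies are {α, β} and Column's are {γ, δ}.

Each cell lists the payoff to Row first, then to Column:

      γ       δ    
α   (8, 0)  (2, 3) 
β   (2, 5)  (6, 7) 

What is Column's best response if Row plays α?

Against α, Column earns 0 from γ and 3 from δ.
So δ is the best response.

δ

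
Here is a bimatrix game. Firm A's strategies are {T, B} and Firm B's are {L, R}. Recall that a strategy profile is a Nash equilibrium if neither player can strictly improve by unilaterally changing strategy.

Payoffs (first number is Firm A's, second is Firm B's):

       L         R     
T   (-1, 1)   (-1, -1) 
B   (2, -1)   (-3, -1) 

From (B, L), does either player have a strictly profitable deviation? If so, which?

Neither

Firm A at (B, L) earns 2; deviating to T yields -1 — not better.
Firm B earns -1; deviating to R yields -1 — not better.
Neither player can strictly improve; the profile is a Nash equilibrium.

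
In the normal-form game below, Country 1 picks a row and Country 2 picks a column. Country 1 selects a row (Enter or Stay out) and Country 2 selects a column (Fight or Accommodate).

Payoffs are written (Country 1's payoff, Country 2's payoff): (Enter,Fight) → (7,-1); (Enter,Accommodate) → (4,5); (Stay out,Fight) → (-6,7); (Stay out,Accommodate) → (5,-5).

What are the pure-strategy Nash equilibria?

(Enter, Fight): Country 2 prefers Accommodate (5 > -1) — not an equilibrium.
(Enter, Accommodate): Country 1 prefers Stay out (5 > 4) — not an equilibrium.
(Stay out, Fight): Country 1 prefers Enter (7 > -6) — not an equilibrium.
(Stay out, Accommodate): Country 2 prefers Fight (7 > -5) — not an equilibrium.

none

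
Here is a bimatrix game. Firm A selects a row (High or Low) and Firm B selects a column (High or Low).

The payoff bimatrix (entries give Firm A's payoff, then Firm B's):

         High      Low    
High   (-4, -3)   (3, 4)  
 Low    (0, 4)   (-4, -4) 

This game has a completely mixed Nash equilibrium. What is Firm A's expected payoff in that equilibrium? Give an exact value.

-16/11

First find y, the probability Firm B plays High, from Firm A's indifference between High and Low: −4y + 3(1−y) = −4(1−y), giving y = 7/11.
Since Firm A is indifferent in equilibrium, Firm A's expected payoff equals the payoff from either row against (7/11, 4/11). Using High: −4(7/11) + 3(4/11) = -16/11.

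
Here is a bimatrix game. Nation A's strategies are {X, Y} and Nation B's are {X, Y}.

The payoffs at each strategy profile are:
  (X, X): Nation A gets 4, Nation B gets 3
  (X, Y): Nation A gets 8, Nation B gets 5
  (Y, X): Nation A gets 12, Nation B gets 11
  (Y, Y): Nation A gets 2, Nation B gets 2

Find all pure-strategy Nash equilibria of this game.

(X, X): Nation A prefers Y (12 > 4); Nation B prefers Y (5 > 3) — not an equilibrium.
(X, Y): Nation A gets 8 ≥ 2 from Y, and Nation B gets 5 ≥ 3 from X — Nash equilibrium.
(Y, X): Nation A gets 12 ≥ 4 from X, and Nation B gets 11 ≥ 2 from Y — Nash equilibrium.
(Y, Y): Nation A prefers X (8 > 2); Nation B prefers X (11 > 2) — not an equilibrium.

(X, Y) and (Y, X)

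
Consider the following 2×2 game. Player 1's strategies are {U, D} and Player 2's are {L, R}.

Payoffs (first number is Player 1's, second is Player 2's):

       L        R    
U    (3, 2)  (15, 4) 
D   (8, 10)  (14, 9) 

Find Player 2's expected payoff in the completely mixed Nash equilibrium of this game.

First find p, the probability Player 1 plays U, from Player 2's indifference between L and R: 2p + 10(1−p) = 4p + 9(1−p), giving p = 1/3.
Since Player 2 is indifferent in equilibrium, Player 2's expected payoff equals the payoff from either column against (1/3, 2/3). Using L: 2(1/3) + 10(2/3) = 22/3.

22/3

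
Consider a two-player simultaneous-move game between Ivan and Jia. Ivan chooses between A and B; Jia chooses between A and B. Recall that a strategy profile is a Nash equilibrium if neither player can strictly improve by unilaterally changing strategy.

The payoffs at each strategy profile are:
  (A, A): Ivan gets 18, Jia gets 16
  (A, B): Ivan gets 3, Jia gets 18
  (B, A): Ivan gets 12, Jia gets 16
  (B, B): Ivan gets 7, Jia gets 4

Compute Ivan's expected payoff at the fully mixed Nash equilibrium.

First find q, the probability Jia plays A, from Ivan's indifference between A and B: 18q + 3(1−q) = 12q + 7(1−q), giving q = 2/5.
Since Ivan is indifferent in equilibrium, Ivan's expected payoff equals the payoff from either row against (2/5, 3/5). Using A: 18(2/5) + 3(3/5) = 9.

9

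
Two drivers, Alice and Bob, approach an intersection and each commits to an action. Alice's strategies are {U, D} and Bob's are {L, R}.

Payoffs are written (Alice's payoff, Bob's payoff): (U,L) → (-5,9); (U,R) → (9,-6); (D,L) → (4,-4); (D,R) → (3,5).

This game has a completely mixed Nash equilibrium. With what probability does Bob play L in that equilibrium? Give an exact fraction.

Let c be the probability that Bob plays L. In a completely mixed equilibrium, Alice must be indifferent between U and D.
Alice's expected payoff from U is −5c + 9(1−c); from D it is 4c + 3(1−c).
Setting these equal: −14c + 9 = c + 3, so c = 2/5.

2/5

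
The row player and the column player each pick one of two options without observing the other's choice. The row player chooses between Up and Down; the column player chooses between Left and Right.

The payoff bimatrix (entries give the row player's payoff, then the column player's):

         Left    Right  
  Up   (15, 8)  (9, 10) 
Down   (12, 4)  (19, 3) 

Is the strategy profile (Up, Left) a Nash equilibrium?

No

At (Up, Left), the row player earns 15; switching to Down would give 12, so the row player has no profitable deviation.
The column player earns 8; switching to Right would give 10, so the column player would deviate.
Since at least one player can profitably deviate, this is not a Nash equilibrium.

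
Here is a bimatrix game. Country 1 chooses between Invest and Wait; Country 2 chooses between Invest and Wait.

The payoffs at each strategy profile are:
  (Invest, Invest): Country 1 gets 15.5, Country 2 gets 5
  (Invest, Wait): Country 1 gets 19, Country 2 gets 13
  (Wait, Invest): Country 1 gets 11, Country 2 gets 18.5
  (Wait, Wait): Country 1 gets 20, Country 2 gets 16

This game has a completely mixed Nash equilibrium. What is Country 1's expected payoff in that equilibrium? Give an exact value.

First find y, the probability Country 2 plays Invest, from Country 1's indifference between Invest and Wait: 15.5y + 19(1−y) = 11y + 20(1−y), giving y = 2/11.
Since Country 1 is indifferent in equilibrium, Country 1's expected payoff equals the payoff from either row against (2/11, 9/11). Using Invest: 15.5(2/11) + 19(9/11) = 202/11.

202/11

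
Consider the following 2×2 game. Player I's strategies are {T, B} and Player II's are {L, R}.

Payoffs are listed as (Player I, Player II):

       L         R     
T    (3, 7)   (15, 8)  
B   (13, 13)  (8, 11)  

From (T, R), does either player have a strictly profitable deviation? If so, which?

Player I at (T, R) earns 15; deviating to B yields 8 — not better.
Player II earns 8; deviating to L yields 7 — not better.
Neither player can strictly improve; the profile is a Nash equilibrium.

Neither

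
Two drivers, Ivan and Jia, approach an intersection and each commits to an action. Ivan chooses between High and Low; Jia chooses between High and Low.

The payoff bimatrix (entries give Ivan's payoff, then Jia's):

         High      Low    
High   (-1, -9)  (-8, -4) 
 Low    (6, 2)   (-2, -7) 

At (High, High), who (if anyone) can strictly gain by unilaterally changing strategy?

Ivan at (High, High) earns -1; deviating to Low yields 6 — a strict improvement.
Jia earns -9; deviating to Low yields -4 — a strict improvement.
Both Ivan and Jia have strictly profitable deviations.

Both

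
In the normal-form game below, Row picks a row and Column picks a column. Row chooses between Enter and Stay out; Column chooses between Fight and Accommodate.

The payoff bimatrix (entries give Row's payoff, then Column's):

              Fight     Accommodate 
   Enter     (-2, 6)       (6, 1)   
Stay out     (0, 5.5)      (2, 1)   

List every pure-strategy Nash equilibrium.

(Stay out, Fight)

(Enter, Fight): Row prefers Stay out (0 > -2) — not an equilibrium.
(Enter, Accommodate): Column prefers Fight (6 > 1) — not an equilibrium.
(Stay out, Fight): Row gets 0 ≥ -2 from Enter, and Column gets 5.5 ≥ 1 from Accommodate — Nash equilibrium.
(Stay out, Accommodate): Row prefers Enter (6 > 2); Column prefers Fight (5.5 > 1) — not an equilibrium.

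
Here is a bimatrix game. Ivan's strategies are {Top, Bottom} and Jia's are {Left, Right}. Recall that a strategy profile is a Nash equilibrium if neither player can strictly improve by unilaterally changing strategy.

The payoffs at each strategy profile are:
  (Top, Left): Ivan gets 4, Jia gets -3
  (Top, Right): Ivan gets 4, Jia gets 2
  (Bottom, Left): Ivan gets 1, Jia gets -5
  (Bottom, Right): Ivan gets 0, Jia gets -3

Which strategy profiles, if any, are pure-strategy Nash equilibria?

(Top, Left): Jia prefers Right (2 > -3) — not an equilibrium.
(Top, Right): Ivan gets 4 ≥ 0 from Bottom, and Jia gets 2 ≥ -3 from Left — Nash equilibrium.
(Bottom, Left): Ivan prefers Top (4 > 1); Jia prefers Right (-3 > -5) — not an equilibrium.
(Bottom, Right): Ivan prefers Top (4 > 0) — not an equilibrium.

(Top, Right)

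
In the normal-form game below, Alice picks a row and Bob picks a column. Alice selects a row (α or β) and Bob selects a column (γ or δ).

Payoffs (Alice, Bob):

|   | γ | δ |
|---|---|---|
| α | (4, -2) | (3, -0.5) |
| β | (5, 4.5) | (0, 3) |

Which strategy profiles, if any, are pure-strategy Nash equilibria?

(α, δ) and (β, γ)

(α, γ): Alice prefers β (5 > 4); Bob prefers δ (-0.5 > -2) — not an equilibrium.
(α, δ): Alice gets 3 ≥ 0 from β, and Bob gets -0.5 ≥ -2 from γ — Nash equilibrium.
(β, γ): Alice gets 5 ≥ 4 from α, and Bob gets 4.5 ≥ 3 from δ — Nash equilibrium.
(β, δ): Alice prefers α (3 > 0); Bob prefers γ (4.5 > 3) — not an equilibrium.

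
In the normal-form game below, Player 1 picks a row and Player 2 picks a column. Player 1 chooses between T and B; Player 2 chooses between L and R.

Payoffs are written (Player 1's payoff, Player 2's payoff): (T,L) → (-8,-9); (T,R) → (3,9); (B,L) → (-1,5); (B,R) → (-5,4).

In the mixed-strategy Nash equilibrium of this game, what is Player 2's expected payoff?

First find p, the probability Player 1 plays T, from Player 2's indifference between L and R: −9p + 5(1−p) = 9p + 4(1−p), giving p = 1/19.
Since Player 2 is indifferent in equilibrium, Player 2's expected payoff equals the payoff from either column against (1/19, 18/19). Using L: −9(1/19) + 5(18/19) = 81/19.

81/19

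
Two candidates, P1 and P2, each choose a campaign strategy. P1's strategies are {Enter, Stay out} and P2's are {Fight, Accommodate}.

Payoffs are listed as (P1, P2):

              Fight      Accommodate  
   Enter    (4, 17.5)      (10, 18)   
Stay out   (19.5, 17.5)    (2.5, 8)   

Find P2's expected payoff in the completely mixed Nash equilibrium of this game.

35/2

First find x, the probability P1 plays Enter, from P2's indifference between Fight and Accommodate: 17.5x + 17.5(1−x) = 18x + 8(1−x), giving x = 19/20.
Since P2 is indifferent in equilibrium, P2's expected payoff equals the payoff from either column against (19/20, 1/20). Using Fight: 17.5(19/20) + 17.5(1/20) = 35/2.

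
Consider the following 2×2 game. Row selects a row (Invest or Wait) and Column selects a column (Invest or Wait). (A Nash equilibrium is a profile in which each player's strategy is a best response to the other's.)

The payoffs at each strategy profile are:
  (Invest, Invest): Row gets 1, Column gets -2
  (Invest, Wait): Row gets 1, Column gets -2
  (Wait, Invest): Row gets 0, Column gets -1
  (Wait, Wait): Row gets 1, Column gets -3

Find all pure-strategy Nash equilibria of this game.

(Invest, Invest) and (Invest, Wait)

(Invest, Invest): Row gets 1 ≥ 0 from Wait, and Column gets -2 ≥ -2 from Wait — Nash equilibrium.
(Invest, Wait): Row gets 1 ≥ 1 from Wait, and Column gets -2 ≥ -2 from Invest — Nash equilibrium.
(Wait, Invest): Row prefers Invest (1 > 0) — not an equilibrium.
(Wait, Wait): Column prefers Invest (-1 > -3) — not an equilibrium.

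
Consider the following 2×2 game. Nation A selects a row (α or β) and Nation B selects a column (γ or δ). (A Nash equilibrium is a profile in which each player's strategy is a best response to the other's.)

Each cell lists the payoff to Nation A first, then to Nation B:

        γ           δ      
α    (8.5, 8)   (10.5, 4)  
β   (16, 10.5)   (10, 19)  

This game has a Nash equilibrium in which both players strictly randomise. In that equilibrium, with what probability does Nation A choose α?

17/25

Let r be the probability that Nation A plays α. In a completely mixed equilibrium, Nation B must be indifferent between γ and δ.
Nation B's expected payoff from γ is 8r + 10.5(1−r); from δ it is 4r + 19(1−r).
Setting these equal: −2.5r + 10.5 = −15r + 19, so r = 17/25.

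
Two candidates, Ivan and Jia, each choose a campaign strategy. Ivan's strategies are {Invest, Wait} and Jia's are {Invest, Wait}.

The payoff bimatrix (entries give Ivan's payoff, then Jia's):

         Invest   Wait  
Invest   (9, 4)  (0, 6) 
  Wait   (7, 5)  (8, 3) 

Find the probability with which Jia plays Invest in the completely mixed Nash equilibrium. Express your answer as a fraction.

4/5

Let c be the probability that Jia plays Invest. In a completely mixed equilibrium, Ivan must be indifferent between Invest and Wait.
Ivan's expected payoff from Invest is 9c; from Wait it is 7c + 8(1−c).
Setting these equal: 9c = −c + 8, so c = 4/5.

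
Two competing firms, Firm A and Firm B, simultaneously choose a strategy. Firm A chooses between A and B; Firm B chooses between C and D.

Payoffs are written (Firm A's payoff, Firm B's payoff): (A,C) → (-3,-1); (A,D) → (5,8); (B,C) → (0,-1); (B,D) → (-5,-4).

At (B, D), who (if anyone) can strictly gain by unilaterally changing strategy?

Both

Firm A at (B, D) earns -5; deviating to A yields 5 — a strict improvement.
Firm B earns -4; deviating to C yields -1 — a strict improvement.
Both Firm A and Firm B have strictly profitable deviations.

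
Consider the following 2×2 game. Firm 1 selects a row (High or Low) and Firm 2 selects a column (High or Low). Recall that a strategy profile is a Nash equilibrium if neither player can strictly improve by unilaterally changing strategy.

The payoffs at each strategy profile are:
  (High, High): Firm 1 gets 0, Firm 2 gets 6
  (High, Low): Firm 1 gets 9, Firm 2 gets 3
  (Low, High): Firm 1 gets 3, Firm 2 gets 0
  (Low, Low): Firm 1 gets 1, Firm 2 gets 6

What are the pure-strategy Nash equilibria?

(High, High): Firm 1 prefers Low (3 > 0) — not an equilibrium.
(High, Low): Firm 2 prefers High (6 > 3) — not an equilibrium.
(Low, High): Firm 2 prefers Low (6 > 0) — not an equilibrium.
(Low, Low): Firm 1 prefers High (9 > 1) — not an equilibrium.

none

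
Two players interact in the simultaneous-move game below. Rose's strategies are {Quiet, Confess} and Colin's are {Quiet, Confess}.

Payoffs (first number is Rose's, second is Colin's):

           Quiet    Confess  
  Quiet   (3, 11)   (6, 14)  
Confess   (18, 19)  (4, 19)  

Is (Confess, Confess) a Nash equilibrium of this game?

At (Confess, Confess), Rose earns 4; switching to Quiet would give 6, so Rose would deviate.
Colin earns 19; switching to Quiet would give 19, so Colin has no profitable deviation.
Since at least one player can profitably deviate, this is not a Nash equilibrium.

No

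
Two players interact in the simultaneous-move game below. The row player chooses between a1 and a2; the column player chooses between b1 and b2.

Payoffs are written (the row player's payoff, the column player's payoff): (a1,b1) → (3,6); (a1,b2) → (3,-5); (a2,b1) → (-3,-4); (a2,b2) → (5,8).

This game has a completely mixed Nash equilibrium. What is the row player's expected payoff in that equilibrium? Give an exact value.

First find q, the probability the column player plays b1, from the row player's indifference between a1 and a2: 3q + 3(1−q) = −3q + 5(1−q), giving q = 1/4.
Since the row player is indifferent in equilibrium, the row player's expected payoff equals the payoff from either row against (1/4, 3/4). Using a1: 3(1/4) + 3(3/4) = 3.

3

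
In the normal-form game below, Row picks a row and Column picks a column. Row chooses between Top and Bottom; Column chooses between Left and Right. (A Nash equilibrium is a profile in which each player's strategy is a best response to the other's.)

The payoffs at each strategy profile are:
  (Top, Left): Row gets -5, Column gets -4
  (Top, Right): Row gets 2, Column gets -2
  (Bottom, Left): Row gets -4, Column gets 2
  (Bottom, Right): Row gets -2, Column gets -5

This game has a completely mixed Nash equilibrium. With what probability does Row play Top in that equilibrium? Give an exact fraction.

7/9

Let p be the probability that Row plays Top. In a completely mixed equilibrium, Column must be indifferent between Left and Right.
Column's expected payoff from Left is −4p + 2(1−p); from Right it is −2p − 5(1−p).
Setting these equal: −6p + 2 = 3p − 5, so p = 7/9.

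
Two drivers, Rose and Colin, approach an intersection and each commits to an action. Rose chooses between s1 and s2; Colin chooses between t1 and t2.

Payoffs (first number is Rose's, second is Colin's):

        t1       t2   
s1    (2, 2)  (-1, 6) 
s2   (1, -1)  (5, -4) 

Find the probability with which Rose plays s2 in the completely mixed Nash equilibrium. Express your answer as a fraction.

4/7

Let x be the probability that Rose plays s1. In a completely mixed equilibrium, Colin must be indifferent between t1 and t2.
Colin's expected payoff from t1 is 2x − (1−x); from t2 it is 6x − 4(1−x).
Setting these equal: 3x − 1 = 10x − 4, so x = 3/7.
Therefore Rose plays s2 with probability 1 − 3/7 = 4/7.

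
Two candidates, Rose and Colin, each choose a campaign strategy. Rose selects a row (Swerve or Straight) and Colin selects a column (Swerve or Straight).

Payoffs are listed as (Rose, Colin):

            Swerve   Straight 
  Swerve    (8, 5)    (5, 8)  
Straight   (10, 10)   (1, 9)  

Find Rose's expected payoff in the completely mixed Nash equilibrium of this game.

First find q, the probability Colin plays Swerve, from Rose's indifference between Swerve and Straight: 8q + 5(1−q) = 10q + (1−q), giving q = 2/3.
Since Rose is indifferent in equilibrium, Rose's expected payoff equals the payoff from either row against (2/3, 1/3). Using Swerve: 8(2/3) + 5(1/3) = 7.

7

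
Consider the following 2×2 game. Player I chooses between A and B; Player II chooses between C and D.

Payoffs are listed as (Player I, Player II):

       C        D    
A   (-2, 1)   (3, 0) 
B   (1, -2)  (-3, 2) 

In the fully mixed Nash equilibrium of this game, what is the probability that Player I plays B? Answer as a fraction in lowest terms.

1/5

Let r be the probability that Player I plays A. In a completely mixed equilibrium, Player II must be indifferent between C and D.
Player II's expected payoff from C is r − 2(1−r); from D it is 2(1−r).
Setting these equal: 3r − 2 = −2r + 2, so r = 4/5.
Therefore Player I plays B with probability 1 − 4/5 = 1/5.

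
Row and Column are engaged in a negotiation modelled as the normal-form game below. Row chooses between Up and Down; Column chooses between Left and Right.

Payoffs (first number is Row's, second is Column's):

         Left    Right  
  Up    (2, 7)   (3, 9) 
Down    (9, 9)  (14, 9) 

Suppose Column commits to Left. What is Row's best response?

Down

Against Left, Row earns 2 from Up and 9 from Down.
So Down is the best response.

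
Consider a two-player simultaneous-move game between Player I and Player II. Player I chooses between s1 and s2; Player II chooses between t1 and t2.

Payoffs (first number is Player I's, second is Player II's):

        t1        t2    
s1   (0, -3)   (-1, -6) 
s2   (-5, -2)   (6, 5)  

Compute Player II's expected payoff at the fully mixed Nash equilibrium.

First find x, the probability Player I plays s1, from Player II's indifference between t1 and t2: −3x − 2(1−x) = −6x + 5(1−x), giving x = 7/10.
Since Player II is indifferent in equilibrium, Player II's expected payoff equals the payoff from either column against (7/10, 3/10). Using t1: −3(7/10) − 2(3/10) = -27/10.

-27/10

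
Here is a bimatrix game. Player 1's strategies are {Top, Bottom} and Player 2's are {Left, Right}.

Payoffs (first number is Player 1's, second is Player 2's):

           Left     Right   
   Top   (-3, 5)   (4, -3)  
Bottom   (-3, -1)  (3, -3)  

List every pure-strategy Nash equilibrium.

(Top, Left) and (Bottom, Left)

(Top, Left): Player 1 gets -3 ≥ -3 from Bottom, and Player 2 gets 5 ≥ -3 from Right — Nash equilibrium.
(Top, Right): Player 2 prefers Left (5 > -3) — not an equilibrium.
(Bottom, Left): Player 1 gets -3 ≥ -3 from Top, and Player 2 gets -1 ≥ -3 from Right — Nash equilibrium.
(Bottom, Right): Player 1 prefers Top (4 > 3); Player 2 prefers Left (-1 > -3) — not an equilibrium.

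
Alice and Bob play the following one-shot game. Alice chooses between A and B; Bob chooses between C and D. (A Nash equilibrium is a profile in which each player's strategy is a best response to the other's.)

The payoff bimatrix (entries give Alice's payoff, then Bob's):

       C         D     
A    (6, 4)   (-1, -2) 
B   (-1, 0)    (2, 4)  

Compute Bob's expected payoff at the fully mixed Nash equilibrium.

8/5

First find p, the probability Alice plays A, from Bob's indifference between C and D: 4p = −2p + 4(1−p), giving p = 2/5.
Since Bob is indifferent in equilibrium, Bob's expected payoff equals the payoff from either column against (2/5, 3/5). Using C: 4(2/5) = 8/5.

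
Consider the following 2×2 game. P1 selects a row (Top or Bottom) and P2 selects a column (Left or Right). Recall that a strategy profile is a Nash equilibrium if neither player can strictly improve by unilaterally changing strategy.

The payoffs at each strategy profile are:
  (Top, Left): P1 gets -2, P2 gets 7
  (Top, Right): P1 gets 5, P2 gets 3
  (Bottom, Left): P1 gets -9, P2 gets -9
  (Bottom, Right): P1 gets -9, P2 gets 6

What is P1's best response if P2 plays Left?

Top

Against Left, P1 earns -2 from Top and -9 from Bottom.
So Top is the best response.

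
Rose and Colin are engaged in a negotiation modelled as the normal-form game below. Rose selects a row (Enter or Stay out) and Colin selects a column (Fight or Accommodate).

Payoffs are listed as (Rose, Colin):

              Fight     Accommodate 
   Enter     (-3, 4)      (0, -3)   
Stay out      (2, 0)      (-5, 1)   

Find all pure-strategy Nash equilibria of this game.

(Enter, Fight): Rose prefers Stay out (2 > -3) — not an equilibrium.
(Enter, Accommodate): Colin prefers Fight (4 > -3) — not an equilibrium.
(Stay out, Fight): Colin prefers Accommodate (1 > 0) — not an equilibrium.
(Stay out, Accommodate): Rose prefers Enter (0 > -5) — not an equilibrium.

none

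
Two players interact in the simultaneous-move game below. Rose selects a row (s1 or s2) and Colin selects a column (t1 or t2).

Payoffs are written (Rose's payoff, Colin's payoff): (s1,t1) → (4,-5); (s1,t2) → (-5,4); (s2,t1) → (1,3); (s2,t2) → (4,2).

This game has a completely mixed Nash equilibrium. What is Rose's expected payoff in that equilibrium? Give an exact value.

First find q, the probability Colin plays t1, from Rose's indifference between s1 and s2: 4q − 5(1−q) = q + 4(1−q), giving q = 3/4.
Since Rose is indifferent in equilibrium, Rose's expected payoff equals the payoff from either row against (3/4, 1/4). Using s1: 4(3/4) − 5(1/4) = 7/4.

7/4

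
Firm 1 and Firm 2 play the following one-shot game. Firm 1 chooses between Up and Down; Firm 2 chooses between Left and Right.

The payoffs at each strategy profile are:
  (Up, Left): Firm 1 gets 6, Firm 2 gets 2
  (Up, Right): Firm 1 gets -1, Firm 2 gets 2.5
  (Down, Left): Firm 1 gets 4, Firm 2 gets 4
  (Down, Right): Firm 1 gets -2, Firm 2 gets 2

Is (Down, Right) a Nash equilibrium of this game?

No

At (Down, Right), Firm 1 earns -2; switching to Up would give -1, so Firm 1 would deviate.
Firm 2 earns 2; switching to Left would give 4, so Firm 2 would deviate.
Since at least one player can profitably deviate, this is not a Nash equilibrium.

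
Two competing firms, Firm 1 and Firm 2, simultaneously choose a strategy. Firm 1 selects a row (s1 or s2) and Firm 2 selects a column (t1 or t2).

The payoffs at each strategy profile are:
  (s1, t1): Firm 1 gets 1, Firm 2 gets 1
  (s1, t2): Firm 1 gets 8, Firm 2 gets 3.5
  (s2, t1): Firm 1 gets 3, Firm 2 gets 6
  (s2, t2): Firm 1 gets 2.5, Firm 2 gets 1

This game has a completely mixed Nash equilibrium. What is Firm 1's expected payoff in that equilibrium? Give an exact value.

43/15

First find q, the probability Firm 2 plays t1, from Firm 1's indifference between s1 and s2: q + 8(1−q) = 3q + 2.5(1−q), giving q = 11/15.
Since Firm 1 is indifferent in equilibrium, Firm 1's expected payoff equals the payoff from either row against (11/15, 4/15). Using s1: (11/15) + 8(4/15) = 43/15.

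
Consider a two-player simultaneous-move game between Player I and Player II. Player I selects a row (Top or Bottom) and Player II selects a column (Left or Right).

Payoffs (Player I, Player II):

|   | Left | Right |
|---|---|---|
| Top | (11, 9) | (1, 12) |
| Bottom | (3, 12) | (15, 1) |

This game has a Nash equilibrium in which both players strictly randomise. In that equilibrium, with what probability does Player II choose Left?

Let y be the probability that Player II plays Left. In a completely mixed equilibrium, Player I must be indifferent between Top and Bottom.
Player I's expected payoff from Top is 11y + (1−y); from Bottom it is 3y + 15(1−y).
Setting these equal: 10y + 1 = −12y + 15, so y = 7/11.

7/11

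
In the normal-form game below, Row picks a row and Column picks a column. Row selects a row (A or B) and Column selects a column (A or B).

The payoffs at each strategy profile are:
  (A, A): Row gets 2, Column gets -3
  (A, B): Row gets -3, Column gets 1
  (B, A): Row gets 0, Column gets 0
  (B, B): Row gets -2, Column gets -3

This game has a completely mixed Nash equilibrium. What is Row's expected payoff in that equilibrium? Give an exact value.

-4/3

First find q, the probability Column plays A, from Row's indifference between A and B: 2q − 3(1−q) = −2(1−q), giving q = 1/3.
Since Row is indifferent in equilibrium, Row's expected payoff equals the payoff from either row against (1/3, 2/3). Using A: 2(1/3) − 3(2/3) = -4/3.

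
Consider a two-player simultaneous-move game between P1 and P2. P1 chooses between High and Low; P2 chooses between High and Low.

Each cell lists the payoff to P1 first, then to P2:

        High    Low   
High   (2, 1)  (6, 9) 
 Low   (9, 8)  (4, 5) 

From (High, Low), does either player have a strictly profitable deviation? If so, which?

Neither

P1 at (High, Low) earns 6; deviating to Low yields 4 — not better.
P2 earns 9; deviating to High yields 1 — not better.
Neither player can strictly improve; the profile is a Nash equilibrium.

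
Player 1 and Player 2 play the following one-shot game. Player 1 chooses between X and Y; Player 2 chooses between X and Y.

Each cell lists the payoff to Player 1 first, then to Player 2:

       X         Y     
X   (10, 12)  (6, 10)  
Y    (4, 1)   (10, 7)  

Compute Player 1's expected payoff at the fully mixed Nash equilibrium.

First find q, the probability Player 2 plays X, from Player 1's indifference between X and Y: 10q + 6(1−q) = 4q + 10(1−q), giving q = 2/5.
Since Player 1 is indifferent in equilibrium, Player 1's expected payoff equals the payoff from either row against (2/5, 3/5). Using X: 10(2/5) + 6(3/5) = 38/5.

38/5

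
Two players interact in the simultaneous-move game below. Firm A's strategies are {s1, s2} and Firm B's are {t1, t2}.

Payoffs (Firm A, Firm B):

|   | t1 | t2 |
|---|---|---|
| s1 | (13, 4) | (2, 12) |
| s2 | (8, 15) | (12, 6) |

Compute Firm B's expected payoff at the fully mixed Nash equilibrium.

156/17

First find x, the probability Firm A plays s1, from Firm B's indifference between t1 and t2: 4x + 15(1−x) = 12x + 6(1−x), giving x = 9/17.
Since Firm B is indifferent in equilibrium, Firm B's expected payoff equals the payoff from either column against (9/17, 8/17). Using t1: 4(9/17) + 15(8/17) = 156/17.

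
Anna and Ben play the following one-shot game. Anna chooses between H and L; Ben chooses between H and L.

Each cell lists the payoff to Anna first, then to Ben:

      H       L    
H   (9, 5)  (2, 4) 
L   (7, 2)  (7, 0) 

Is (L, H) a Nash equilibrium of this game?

No

At (L, H), Anna earns 7; switching to H would give 9, so Anna would deviate.
Ben earns 2; switching to L would give 0, so Ben has no profitable deviation.
Since at least one player can profitably deviate, this is not a Nash equilibrium.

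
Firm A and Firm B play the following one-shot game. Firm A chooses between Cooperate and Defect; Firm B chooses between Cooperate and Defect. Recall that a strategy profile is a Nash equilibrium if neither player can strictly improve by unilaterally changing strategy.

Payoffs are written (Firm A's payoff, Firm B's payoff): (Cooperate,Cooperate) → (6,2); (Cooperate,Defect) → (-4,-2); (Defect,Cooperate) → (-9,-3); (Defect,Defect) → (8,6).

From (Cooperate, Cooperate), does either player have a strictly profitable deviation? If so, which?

Firm A at (Cooperate, Cooperate) earns 6; deviating to Defect yields -9 — not better.
Firm B earns 2; deviating to Defect yields -2 — not better.
Neither player can strictly improve; the profile is a Nash equilibrium.

Neither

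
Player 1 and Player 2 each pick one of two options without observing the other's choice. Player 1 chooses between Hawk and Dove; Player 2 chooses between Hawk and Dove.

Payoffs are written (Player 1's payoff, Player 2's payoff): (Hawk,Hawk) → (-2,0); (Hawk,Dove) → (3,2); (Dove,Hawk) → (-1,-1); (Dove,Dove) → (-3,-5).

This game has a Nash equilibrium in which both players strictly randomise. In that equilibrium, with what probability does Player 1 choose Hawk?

2/3

Let p be the probability that Player 1 plays Hawk. In a completely mixed equilibrium, Player 2 must be indifferent between Hawk and Dove.
Player 2's expected payoff from Hawk is −(1−p); from Dove it is 2p − 5(1−p).
Setting these equal: p − 1 = 7p − 5, so p = 2/3.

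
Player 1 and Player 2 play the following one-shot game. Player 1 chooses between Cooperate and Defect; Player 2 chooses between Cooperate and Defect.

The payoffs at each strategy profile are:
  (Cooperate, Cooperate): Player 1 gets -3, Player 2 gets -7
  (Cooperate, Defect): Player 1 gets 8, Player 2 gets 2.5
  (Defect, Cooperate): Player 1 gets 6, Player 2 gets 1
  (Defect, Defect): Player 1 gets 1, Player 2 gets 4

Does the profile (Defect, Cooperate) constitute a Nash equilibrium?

At (Defect, Cooperate), Player 1 earns 6; switching to Cooperate would give -3, so Player 1 has no profitable deviation.
Player 2 earns 1; switching to Defect would give 4, so Player 2 would deviate.
Since at least one player can profitably deviate, this is not a Nash equilibrium.

No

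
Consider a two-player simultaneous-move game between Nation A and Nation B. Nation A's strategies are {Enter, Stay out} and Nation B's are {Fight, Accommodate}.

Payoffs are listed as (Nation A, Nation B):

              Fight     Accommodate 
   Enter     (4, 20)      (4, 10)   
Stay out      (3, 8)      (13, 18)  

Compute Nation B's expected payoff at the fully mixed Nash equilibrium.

First find x, the probability Nation A plays Enter, from Nation B's indifference between Fight and Accommodate: 20x + 8(1−x) = 10x + 18(1−x), giving x = 1/2.
Since Nation B is indifferent in equilibrium, Nation B's expected payoff equals the payoff from either column against (1/2, 1/2). Using Fight: 20(1/2) + 8(1/2) = 14.

14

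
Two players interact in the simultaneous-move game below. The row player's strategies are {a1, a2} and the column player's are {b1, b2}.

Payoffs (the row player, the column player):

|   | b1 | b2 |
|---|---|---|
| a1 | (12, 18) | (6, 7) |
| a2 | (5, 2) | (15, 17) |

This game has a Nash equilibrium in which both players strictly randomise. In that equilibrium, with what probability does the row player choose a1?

15/26

Let p be the probability that the row player plays a1. In a completely mixed equilibrium, the column player must be indifferent between b1 and b2.
The column player's expected payoff from b1 is 18p + 2(1−p); from b2 it is 7p + 17(1−p).
Setting these equal: 16p + 2 = −10p + 17, so p = 15/26.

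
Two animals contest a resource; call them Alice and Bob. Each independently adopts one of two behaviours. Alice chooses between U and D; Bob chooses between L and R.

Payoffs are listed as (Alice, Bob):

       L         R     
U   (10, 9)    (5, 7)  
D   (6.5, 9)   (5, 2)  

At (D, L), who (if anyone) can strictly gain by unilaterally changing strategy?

Alice

Alice at (D, L) earns 6.5; deviating to U yields 10 — a strict improvement.
Bob earns 9; deviating to R yields 2 — not better.
Only Alice has a strictly profitable deviation.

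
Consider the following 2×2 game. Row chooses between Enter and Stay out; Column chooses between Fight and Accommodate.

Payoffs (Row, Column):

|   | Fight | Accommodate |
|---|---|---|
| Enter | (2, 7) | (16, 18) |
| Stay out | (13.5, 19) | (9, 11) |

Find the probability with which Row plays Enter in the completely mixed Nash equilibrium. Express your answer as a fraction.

8/19

Let r be the probability that Row plays Enter. In a completely mixed equilibrium, Column must be indifferent between Fight and Accommodate.
Column's expected payoff from Fight is 7r + 19(1−r); from Accommodate it is 18r + 11(1−r).
Setting these equal: −12r + 19 = 7r + 11, so r = 8/19.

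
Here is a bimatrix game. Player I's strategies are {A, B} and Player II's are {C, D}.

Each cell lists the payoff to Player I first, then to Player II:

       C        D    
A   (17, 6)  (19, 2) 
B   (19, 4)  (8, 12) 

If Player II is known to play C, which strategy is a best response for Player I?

B

Against C, Player I earns 17 from A and 19 from B.
So B is the best response.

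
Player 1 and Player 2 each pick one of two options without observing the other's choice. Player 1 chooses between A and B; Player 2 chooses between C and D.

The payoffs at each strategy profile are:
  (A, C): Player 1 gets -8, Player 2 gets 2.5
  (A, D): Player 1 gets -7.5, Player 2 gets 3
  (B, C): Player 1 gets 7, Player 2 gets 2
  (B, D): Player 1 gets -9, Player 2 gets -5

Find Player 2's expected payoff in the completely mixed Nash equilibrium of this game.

First find x, the probability Player 1 plays A, from Player 2's indifference between C and D: 2.5x + 2(1−x) = 3x − 5(1−x), giving x = 14/15.
Since Player 2 is indifferent in equilibrium, Player 2's expected payoff equals the payoff from either column against (14/15, 1/15). Using C: 2.5(14/15) + 2(1/15) = 37/15.

37/15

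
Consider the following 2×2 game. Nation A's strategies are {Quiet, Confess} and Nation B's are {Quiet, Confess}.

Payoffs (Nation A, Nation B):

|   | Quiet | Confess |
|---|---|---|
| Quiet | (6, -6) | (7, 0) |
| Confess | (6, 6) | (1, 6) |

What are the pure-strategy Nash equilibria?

(Quiet, Quiet): Nation B prefers Confess (0 > -6) — not an equilibrium.
(Quiet, Confess): Nation A gets 7 ≥ 1 from Confess, and Nation B gets 0 ≥ -6 from Quiet — Nash equilibrium.
(Confess, Quiet): Nation A gets 6 ≥ 6 from Quiet, and Nation B gets 6 ≥ 6 from Confess — Nash equilibrium.
(Confess, Confess): Nation A prefers Quiet (7 > 1) — not an equilibrium.

(Quiet, Confess) and (Confess, Quiet)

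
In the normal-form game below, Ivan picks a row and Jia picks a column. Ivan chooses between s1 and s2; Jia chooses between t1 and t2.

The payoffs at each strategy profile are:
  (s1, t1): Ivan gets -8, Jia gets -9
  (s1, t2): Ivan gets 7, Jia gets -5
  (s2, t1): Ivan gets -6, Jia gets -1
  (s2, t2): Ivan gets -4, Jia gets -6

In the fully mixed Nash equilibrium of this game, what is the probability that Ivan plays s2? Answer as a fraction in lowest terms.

Let r be the probability that Ivan plays s1. In a completely mixed equilibrium, Jia must be indifferent between t1 and t2.
Jia's expected payoff from t1 is −9r − (1−r); from t2 it is −5r − 6(1−r).
Setting these equal: −8r − 1 = r − 6, so r = 5/9.
Therefore Ivan plays s2 with probability 1 − 5/9 = 4/9.

4/9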